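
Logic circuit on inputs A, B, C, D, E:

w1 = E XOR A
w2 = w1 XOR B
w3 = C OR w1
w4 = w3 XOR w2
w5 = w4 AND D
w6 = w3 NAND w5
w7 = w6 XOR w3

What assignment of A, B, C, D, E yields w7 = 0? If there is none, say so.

A=1 B=1 C=1 D=0 E=0

w7 = w6 XOR w3 must be 0, so w6 and w3 are equal.
Check with A=1 B=1 C=1 D=0 E=0:
w1 = E XOR A = 0 XOR 1 = 1
w2 = w1 XOR B = 1 XOR 1 = 0
w3 = C OR w1 = 1 OR 1 = 1
w4 = w3 XOR w2 = 1 XOR 0 = 1
w5 = w4 AND D = 1 AND 0 = 0
w6 = w3 NAND w5 = 1 NAND 0 = 1
w7 = w6 XOR w3 = 1 XOR 1 = 0
So w7 = 0 as required.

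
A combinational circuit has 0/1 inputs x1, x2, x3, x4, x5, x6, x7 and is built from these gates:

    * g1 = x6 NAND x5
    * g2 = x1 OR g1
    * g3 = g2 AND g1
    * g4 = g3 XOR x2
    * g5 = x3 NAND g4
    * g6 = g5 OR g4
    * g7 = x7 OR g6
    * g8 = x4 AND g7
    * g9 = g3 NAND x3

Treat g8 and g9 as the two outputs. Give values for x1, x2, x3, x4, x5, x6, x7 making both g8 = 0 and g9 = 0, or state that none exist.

x1=0, x2=0, x3=1, x4=0, x5=0, x6=1, x7=0

Check with x1=0, x2=0, x3=1, x4=0, x5=0, x6=1, x7=0:
g1 = x6 NAND x5 = 1 NAND 0 = 1
g2 = x1 OR g1 = 0 OR 1 = 1
g3 = g2 AND g1 = 1 AND 1 = 1
g4 = g3 XOR x2 = 1 XOR 0 = 1
g5 = x3 NAND g4 = 1 NAND 1 = 0
g6 = g5 OR g4 = 0 OR 1 = 1
g7 = x7 OR g6 = 0 OR 1 = 1
g8 = x4 AND g7 = 0 AND 1 = 0
g9 = g3 NAND x3 = 1 NAND 1 = 0
So g8 = 0 and g9 = 0.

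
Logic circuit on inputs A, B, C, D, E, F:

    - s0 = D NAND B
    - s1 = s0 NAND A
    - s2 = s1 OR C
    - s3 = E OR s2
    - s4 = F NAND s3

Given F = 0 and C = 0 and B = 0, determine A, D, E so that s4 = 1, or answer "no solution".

A=1, D=1, E=0

s4 = F NAND s3 must be 1, so at least one of F, s3 is 0.
Check with F = 0 and C = 0 and B = 0 and A=1, D=1, E=0:
s0 = D NAND B = 1 NAND 0 = 1
s1 = s0 NAND A = 1 NAND 1 = 0
s2 = s1 OR C = 0 OR 0 = 0
s3 = E OR s2 = 0 OR 0 = 0
s4 = F NAND s3 = 0 NAND 0 = 1
So s4 = 1.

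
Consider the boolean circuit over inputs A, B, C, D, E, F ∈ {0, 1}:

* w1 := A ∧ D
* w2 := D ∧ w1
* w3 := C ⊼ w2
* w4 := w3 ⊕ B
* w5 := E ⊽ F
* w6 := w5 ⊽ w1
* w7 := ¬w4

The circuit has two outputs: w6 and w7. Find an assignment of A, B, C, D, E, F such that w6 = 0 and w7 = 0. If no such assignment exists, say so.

A=1 B=1 C=1 D=1 E=1 F=1

Check with A=1 B=1 C=1 D=1 E=1 F=1:
w1 = A ∧ D = 1 ∧ 1 = 1
w2 = D ∧ w1 = 1 ∧ 1 = 1
w3 = C ⊼ w2 = 1 ⊼ 1 = 0
w4 = w3 ⊕ B = 0 ⊕ 1 = 1
w5 = E ⊽ F = 1 ⊽ 1 = 0
w6 = w5 ⊽ w1 = 0 ⊽ 1 = 0
w7 = ¬w4 = ¬1 = 0
So w6 = 0 and w7 = 0.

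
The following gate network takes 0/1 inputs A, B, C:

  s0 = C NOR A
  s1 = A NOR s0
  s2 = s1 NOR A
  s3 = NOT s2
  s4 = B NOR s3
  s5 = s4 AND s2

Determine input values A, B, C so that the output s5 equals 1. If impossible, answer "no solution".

A=0 B=0 C=0

s5 = s4 AND s2 must be 1, so both s4 = 1 and s2 = 1.
Check with A=0 B=0 C=0:
s0 = C NOR A = 0 NOR 0 = 1
s1 = A NOR s0 = 0 NOR 1 = 0
s2 = s1 NOR A = 0 NOR 0 = 1
s3 = NOT s2 = NOT 1 = 0
s4 = B NOR s3 = 0 NOR 0 = 1
s5 = s4 AND s2 = 1 AND 1 = 1
So s5 = 1 as required.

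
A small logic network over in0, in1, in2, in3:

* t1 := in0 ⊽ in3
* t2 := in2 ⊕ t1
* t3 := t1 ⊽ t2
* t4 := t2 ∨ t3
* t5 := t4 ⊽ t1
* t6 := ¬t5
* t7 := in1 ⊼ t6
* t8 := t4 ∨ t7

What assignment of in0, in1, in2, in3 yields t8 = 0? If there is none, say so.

in0=0, in1=1, in2=1, in3=0

Check with in0=0, in1=1, in2=1, in3=0:
t1 = in0 ⊽ in3 = 0 ⊽ 0 = 1
t2 = in2 ⊕ t1 = 1 ⊕ 1 = 0
t3 = t1 ⊽ t2 = 1 ⊽ 0 = 0
t4 = t2 ∨ t3 = 0 ∨ 0 = 0
t5 = t4 ⊽ t1 = 0 ⊽ 1 = 0
t6 = ¬t5 = ¬0 = 1
t7 = in1 ⊼ t6 = 1 ⊼ 1 = 0
t8 = t4 ∨ t7 = 0 ∨ 0 = 0
So t8 = 0 as required.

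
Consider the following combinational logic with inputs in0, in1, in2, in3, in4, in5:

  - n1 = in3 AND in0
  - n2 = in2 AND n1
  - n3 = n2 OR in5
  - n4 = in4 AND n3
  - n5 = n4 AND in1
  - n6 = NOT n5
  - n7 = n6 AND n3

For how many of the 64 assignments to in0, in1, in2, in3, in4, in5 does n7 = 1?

27

n7 = n6 AND n3 must be 1, so both n6 = 1 and n3 = 1.
Enumerating the 64 input combinations, 27 give n7 = 1 and 37 give n7 = 0.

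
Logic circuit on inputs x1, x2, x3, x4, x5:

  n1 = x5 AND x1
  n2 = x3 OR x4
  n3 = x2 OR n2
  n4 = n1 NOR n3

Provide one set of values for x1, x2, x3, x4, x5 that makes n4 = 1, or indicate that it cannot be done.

x1=0, x2=0, x3=0, x4=0, x5=1

n4 = n1 NOR n3 must be 1, so both n1 = 0 and n3 = 0.
Check with x1=0, x2=0, x3=0, x4=0, x5=1:
n1 = x5 AND x1 = 1 AND 0 = 0
n2 = x3 OR x4 = 0 OR 0 = 0
n3 = x2 OR n2 = 0 OR 0 = 0
n4 = n1 NOR n3 = 0 NOR 0 = 1
So n4 = 1 as required.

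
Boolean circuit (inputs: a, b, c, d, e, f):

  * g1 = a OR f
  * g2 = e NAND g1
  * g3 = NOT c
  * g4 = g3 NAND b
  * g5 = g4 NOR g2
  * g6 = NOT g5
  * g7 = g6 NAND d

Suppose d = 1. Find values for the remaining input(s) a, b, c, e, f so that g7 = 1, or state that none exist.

g7 = g6 NAND d must be 1, so at least one of g6, d is 0.
Check with d = 1 and a=1, b=1, c=0, e=1, f=0:
g1 = a OR f = 1 OR 0 = 1
g2 = e NAND g1 = 1 NAND 1 = 0
g3 = NOT c = NOT 0 = 1
g4 = g3 NAND b = 1 NAND 1 = 0
g5 = g4 NOR g2 = 0 NOR 0 = 1
g6 = NOT g5 = NOT 1 = 0
g7 = g6 NAND d = 0 NAND 1 = 1
So g7 = 1.

a=1, b=1, c=0, e=1, f=0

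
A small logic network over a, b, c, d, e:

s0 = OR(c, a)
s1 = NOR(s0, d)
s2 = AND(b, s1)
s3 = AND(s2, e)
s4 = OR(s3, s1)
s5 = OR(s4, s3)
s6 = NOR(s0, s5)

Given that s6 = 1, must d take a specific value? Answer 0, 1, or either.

1

s6 = NOR(s0, s5) must be 1, so both s0 = 0 and s5 = 0.
s0 = OR(c, a) must be 0, so both c = 0 and a = 0.
s5 = OR(s4, s3) must be 0, so both s4 = 0 and s3 = 0.
Every assignment with s6 = 1 has d = 1; there are 4 such assignment(s).
  a=0, b=0, c=0, d=1, e=0
  a=0, b=0, c=0, d=1, e=1
  a=0, b=1, c=0, d=1, e=0
  a=0, b=1, c=0, d=1, e=1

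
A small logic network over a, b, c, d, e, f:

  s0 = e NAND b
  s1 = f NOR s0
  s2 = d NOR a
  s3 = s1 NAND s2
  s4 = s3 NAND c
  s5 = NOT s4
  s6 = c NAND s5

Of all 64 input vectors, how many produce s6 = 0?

s6 = c NAND s5 must be 0, so both c = 1 and s5 = 1.
Enumerating the 64 input combinations, 31 give s6 = 0 and 33 give s6 = 1.

31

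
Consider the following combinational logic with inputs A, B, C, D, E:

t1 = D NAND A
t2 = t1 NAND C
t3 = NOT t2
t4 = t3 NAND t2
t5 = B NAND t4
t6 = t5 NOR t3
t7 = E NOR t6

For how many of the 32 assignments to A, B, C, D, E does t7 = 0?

21

t7 = E NOR t6 must be 0, so at least one of E, t6 is 1.
Enumerating the 32 input combinations, 21 give t7 = 0 and 11 give t7 = 1.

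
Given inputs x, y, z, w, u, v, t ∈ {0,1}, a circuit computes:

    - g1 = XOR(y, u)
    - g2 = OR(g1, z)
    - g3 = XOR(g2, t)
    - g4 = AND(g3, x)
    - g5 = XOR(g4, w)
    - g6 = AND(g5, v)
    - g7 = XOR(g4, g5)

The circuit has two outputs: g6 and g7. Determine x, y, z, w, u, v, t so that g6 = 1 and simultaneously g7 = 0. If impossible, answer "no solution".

Check with x=1 y=0 z=0 w=0 u=1 v=1 t=0:
g1 = XOR(y, u) = XOR(0, 1) = 1
g2 = OR(g1, z) = OR(1, 0) = 1
g3 = XOR(g2, t) = XOR(1, 0) = 1
g4 = AND(g3, x) = AND(1, 1) = 1
g5 = XOR(g4, w) = XOR(1, 0) = 1
g6 = AND(g5, v) = AND(1, 1) = 1
g7 = XOR(g4, g5) = XOR(1, 1) = 0
So g6 = 1 and g7 = 0.

x=1 y=0 z=0 w=0 u=1 v=1 t=0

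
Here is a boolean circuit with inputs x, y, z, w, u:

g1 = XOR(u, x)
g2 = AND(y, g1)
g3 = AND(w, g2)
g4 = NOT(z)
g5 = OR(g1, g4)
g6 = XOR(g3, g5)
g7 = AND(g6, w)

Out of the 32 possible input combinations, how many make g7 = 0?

24

g7 = AND(g6, w) must be 0, so at least one of g6, w is 0.
Enumerating the 32 input combinations, 24 give g7 = 0 and 8 give g7 = 1.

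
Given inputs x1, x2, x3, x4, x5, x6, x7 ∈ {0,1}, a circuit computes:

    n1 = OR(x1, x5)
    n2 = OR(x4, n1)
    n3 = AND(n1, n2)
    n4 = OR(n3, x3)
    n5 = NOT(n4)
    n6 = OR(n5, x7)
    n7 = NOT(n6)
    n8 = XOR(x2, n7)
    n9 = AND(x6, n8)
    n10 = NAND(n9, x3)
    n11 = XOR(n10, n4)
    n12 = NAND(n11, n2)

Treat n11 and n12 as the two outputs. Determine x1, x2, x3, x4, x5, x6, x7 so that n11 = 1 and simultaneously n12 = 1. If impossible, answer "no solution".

x1=0 x2=1 x3=0 x4=0 x5=0 x6=0 x7=0

Check with x1=0 x2=1 x3=0 x4=0 x5=0 x6=0 x7=0:
n1 = OR(x1, x5) = OR(0, 0) = 0
n2 = OR(x4, n1) = OR(0, 0) = 0
n3 = AND(n1, n2) = AND(0, 0) = 0
n4 = OR(n3, x3) = OR(0, 0) = 0
n5 = NOT(n4) = NOT 0 = 1
n6 = OR(n5, x7) = OR(1, 0) = 1
n7 = NOT(n6) = NOT 1 = 0
n8 = XOR(x2, n7) = XOR(1, 0) = 1
n9 = AND(x6, n8) = AND(0, 1) = 0
n10 = NAND(n9, x3) = NAND(0, 0) = 1
n11 = XOR(n10, n4) = XOR(1, 0) = 1
n12 = NAND(n11, n2) = NAND(1, 0) = 1
So n11 = 1 and n12 = 1.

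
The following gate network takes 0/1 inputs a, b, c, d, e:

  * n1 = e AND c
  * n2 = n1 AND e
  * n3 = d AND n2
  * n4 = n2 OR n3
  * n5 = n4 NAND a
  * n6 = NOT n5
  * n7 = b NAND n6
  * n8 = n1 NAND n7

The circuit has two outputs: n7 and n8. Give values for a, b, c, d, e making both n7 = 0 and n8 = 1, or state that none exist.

Check with a=1, b=1, c=1, d=1, e=1:
n1 = e AND c = 1 AND 1 = 1
n2 = n1 AND e = 1 AND 1 = 1
n3 = d AND n2 = 1 AND 1 = 1
n4 = n2 OR n3 = 1 OR 1 = 1
n5 = n4 NAND a = 1 NAND 1 = 0
n6 = NOT n5 = NOT 0 = 1
n7 = b NAND n6 = 1 NAND 1 = 0
n8 = n1 NAND n7 = 1 NAND 0 = 1
So n7 = 0 and n8 = 1.

a=1, b=1, c=1, d=1, e=1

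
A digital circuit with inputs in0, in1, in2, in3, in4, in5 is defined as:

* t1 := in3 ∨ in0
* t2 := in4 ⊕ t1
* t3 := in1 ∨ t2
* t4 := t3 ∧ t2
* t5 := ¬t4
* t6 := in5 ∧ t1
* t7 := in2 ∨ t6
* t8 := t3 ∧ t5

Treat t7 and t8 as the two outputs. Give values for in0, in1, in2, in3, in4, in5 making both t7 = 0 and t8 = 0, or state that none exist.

Check with in0=0 in1=0 in2=0 in3=1 in4=0 in5=0:
t1 = in3 ∨ in0 = 1 ∨ 0 = 1
t2 = in4 ⊕ t1 = 0 ⊕ 1 = 1
t3 = in1 ∨ t2 = 0 ∨ 1 = 1
t4 = t3 ∧ t2 = 1 ∧ 1 = 1
t5 = ¬t4 = ¬1 = 0
t6 = in5 ∧ t1 = 0 ∧ 1 = 0
t7 = in2 ∨ t6 = 0 ∨ 0 = 0
t8 = t3 ∧ t5 = 1 ∧ 0 = 0
So t7 = 0 and t8 = 0.

in0=0 in1=0 in2=0 in3=1 in4=0 in5=0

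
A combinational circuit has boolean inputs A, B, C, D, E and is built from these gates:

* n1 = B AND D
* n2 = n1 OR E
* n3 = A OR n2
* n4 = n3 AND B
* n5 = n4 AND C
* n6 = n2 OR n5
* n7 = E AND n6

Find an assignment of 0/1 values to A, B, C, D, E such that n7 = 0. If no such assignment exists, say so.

n7 = E AND n6 must be 0, so at least one of E, n6 is 0.
Check with A=0 B=0 C=1 D=0 E=0:
n1 = B AND D = 0 AND 0 = 0
n2 = n1 OR E = 0 OR 0 = 0
n3 = A OR n2 = 0 OR 0 = 0
n4 = n3 AND B = 0 AND 0 = 0
n5 = n4 AND C = 0 AND 1 = 0
n6 = n2 OR n5 = 0 OR 0 = 0
n7 = E AND n6 = 0 AND 0 = 0
So n7 = 0 as required.

A=0 B=0 C=1 D=0 E=0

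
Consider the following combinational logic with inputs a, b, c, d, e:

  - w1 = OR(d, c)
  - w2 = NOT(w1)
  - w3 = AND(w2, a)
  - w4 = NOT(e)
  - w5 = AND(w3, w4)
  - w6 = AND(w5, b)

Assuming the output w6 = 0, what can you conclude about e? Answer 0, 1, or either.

either

Both values of e occur among assignments with w6 = 0:
  e=0: a=0, b=0, c=0, d=0, e=0
  e=1: a=0, b=0, c=0, d=0, e=1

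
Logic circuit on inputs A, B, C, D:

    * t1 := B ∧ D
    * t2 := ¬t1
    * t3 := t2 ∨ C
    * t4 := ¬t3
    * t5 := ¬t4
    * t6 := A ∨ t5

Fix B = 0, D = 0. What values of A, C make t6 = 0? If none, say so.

With B = 0, D = 0 fixed, none of the 4 settings of A, C give t6 = 0.
For example, with A=1, C=0:
t1 = B ∧ D = 0 ∧ 0 = 0
t2 = ¬t1 = ¬0 = 1
t3 = t2 ∨ C = 1 ∨ 0 = 1
t4 = ¬t3 = ¬1 = 0
t5 = ¬t4 = ¬0 = 1
t6 = A ∨ t5 = 1 ∨ 1 = 1
giving t6 = 1 ≠ 0.

no solution exists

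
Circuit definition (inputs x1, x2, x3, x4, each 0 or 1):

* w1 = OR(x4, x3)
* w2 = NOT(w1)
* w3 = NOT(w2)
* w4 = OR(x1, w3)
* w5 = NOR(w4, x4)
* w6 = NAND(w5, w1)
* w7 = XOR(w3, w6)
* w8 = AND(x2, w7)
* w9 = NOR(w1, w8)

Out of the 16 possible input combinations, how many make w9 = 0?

14

w9 = NOR(w1, w8) must be 0, so at least one of w1, w8 is 1.
Enumerating the 16 input combinations, 14 give w9 = 0 and 2 give w9 = 1.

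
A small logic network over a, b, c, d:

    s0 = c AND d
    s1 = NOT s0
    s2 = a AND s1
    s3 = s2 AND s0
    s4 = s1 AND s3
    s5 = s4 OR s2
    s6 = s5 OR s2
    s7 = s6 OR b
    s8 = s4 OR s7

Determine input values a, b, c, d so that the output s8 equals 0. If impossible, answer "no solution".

s8 = s4 OR s7 must be 0, so both s4 = 0 and s7 = 0.
s4 = s1 AND s3 must be 0, so at least one of s1, s3 is 0.
s7 = s6 OR b must be 0, so both s6 = 0 and b = 0.
Check with a=0, b=0, c=1, d=0:
s0 = c AND d = 1 AND 0 = 0
s1 = NOT s0 = NOT 0 = 1
s2 = a AND s1 = 0 AND 1 = 0
s3 = s2 AND s0 = 0 AND 0 = 0
s4 = s1 AND s3 = 1 AND 0 = 0
s5 = s4 OR s2 = 0 OR 0 = 0
s6 = s5 OR s2 = 0 OR 0 = 0
s7 = s6 OR b = 0 OR 0 = 0
s8 = s4 OR s7 = 0 OR 0 = 0
So s8 = 0 as required.

a=0, b=0, c=1, d=0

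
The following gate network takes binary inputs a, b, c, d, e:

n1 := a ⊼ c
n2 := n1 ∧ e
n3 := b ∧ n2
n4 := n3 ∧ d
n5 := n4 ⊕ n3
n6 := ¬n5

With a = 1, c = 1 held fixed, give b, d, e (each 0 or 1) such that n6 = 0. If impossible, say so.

no solution exists

With a = 1, c = 1 fixed, none of the 8 settings of b, d, e give n6 = 0.
For example, with b=1, d=0, e=1:
n1 = a ⊼ c = 1 ⊼ 1 = 0
n2 = n1 ∧ e = 0 ∧ 1 = 0
n3 = b ∧ n2 = 1 ∧ 0 = 0
n4 = n3 ∧ d = 0 ∧ 0 = 0
n5 = n4 ⊕ n3 = 0 ⊕ 0 = 0
n6 = ¬n5 = ¬0 = 1
giving n6 = 1 ≠ 0.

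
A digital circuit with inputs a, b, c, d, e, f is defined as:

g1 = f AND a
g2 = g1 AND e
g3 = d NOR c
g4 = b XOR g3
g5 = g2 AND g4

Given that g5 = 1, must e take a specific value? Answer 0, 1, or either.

1

g5 = g2 AND g4 must be 1, so both g2 = 1 and g4 = 1.
g2 = g1 AND e must be 1, so both g1 = 1 and e = 1.
g4 = b XOR g3 must be 1, so b and g3 differ.
Every assignment with g5 = 1 has e = 1; there are 4 such assignment(s).
  a=1, b=0, c=0, d=0, e=1, f=1
  a=1, b=1, c=0, d=1, e=1, f=1
  a=1, b=1, c=1, d=0, e=1, f=1
  a=1, b=1, c=1, d=1, e=1, f=1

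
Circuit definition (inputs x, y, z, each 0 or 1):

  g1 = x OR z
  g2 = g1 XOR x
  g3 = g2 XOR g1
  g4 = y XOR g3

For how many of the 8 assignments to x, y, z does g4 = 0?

4

g4 = y XOR g3 must be 0, so y and g3 are equal.
Satisfying assignments:
  x=0, y=0, z=0
  x=0, y=0, z=1
  x=1, y=1, z=0
  x=1, y=1, z=1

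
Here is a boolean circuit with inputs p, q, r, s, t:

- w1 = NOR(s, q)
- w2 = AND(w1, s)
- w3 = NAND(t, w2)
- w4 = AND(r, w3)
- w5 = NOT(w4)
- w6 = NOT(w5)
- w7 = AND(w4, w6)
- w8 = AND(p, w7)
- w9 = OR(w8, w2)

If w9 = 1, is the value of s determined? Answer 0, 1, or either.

either

Both values of s occur among assignments with w9 = 1:
  s=0: p=1, q=0, r=1, s=0, t=0
  s=1: p=1, q=0, r=1, s=1, t=0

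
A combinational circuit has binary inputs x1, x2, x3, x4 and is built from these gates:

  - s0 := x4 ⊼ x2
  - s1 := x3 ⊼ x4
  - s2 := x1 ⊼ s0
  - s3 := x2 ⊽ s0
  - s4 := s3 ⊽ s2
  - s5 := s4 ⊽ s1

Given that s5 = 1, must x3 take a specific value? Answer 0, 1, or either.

1

s5 = s4 ⊽ s1 must be 1, so both s4 = 0 and s1 = 0.
Every assignment with s5 = 1 has x3 = 1; there are 3 such assignment(s).
  x1=0, x2=0, x3=1, x4=1
  x1=0, x2=1, x3=1, x4=1
  x1=1, x2=1, x3=1, x4=1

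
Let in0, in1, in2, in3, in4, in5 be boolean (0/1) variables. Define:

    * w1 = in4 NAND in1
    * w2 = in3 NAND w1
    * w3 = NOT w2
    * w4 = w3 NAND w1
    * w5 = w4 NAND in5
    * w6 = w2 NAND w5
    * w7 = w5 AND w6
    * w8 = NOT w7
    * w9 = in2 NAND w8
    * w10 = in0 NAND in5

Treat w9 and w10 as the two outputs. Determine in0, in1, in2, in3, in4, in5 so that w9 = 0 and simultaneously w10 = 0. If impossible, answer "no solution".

in0=1, in1=0, in2=1, in3=0, in4=0, in5=1

Check with in0=1, in1=0, in2=1, in3=0, in4=0, in5=1:
w1 = in4 NAND in1 = 0 NAND 0 = 1
w2 = in3 NAND w1 = 0 NAND 1 = 1
w3 = NOT w2 = NOT 1 = 0
w4 = w3 NAND w1 = 0 NAND 1 = 1
w5 = w4 NAND in5 = 1 NAND 1 = 0
w6 = w2 NAND w5 = 1 NAND 0 = 1
w7 = w5 AND w6 = 0 AND 1 = 0
w8 = NOT w7 = NOT 0 = 1
w9 = in2 NAND w8 = 1 NAND 1 = 0
w10 = in0 NAND in5 = 1 NAND 1 = 0
So w9 = 0 and w10 = 0.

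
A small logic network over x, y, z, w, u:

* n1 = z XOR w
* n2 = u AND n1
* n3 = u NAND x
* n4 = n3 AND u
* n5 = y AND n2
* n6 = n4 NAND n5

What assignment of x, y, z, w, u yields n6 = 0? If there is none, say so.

x=0, y=1, z=1, w=0, u=1

n6 = n4 NAND n5 must be 0, so both n4 = 1 and n5 = 1.
n4 = n3 AND u must be 1, so both n3 = 1 and u = 1.
Check with x=0, y=1, z=1, w=0, u=1:
n1 = z XOR w = 1 XOR 0 = 1
n2 = u AND n1 = 1 AND 1 = 1
n3 = u NAND x = 1 NAND 0 = 1
n4 = n3 AND u = 1 AND 1 = 1
n5 = y AND n2 = 1 AND 1 = 1
n6 = n4 NAND n5 = 1 NAND 1 = 0
So n6 = 0 as required.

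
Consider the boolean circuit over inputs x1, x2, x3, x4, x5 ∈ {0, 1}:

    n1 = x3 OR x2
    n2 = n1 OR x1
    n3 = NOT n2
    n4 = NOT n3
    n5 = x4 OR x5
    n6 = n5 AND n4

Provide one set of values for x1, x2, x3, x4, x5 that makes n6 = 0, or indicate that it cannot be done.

x1=0 x2=0 x3=0 x4=1 x5=0

n6 = n5 AND n4 must be 0, so at least one of n5, n4 is 0.
Check with x1=0 x2=0 x3=0 x4=1 x5=0:
n1 = x3 OR x2 = 0 OR 0 = 0
n2 = n1 OR x1 = 0 OR 0 = 0
n3 = NOT n2 = NOT 0 = 1
n4 = NOT n3 = NOT 1 = 0
n5 = x4 OR x5 = 1 OR 0 = 1
n6 = n5 AND n4 = 1 AND 0 = 0
So n6 = 0 as required.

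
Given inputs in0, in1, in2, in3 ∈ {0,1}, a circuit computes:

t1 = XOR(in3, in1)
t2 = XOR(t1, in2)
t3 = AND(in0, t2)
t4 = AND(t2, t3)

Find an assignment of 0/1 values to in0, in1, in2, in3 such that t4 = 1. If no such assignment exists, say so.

t4 = AND(t2, t3) must be 1, so both t2 = 1 and t3 = 1.
t2 = XOR(t1, in2) must be 1, so t1 and in2 differ.
Check with in0=1, in1=1, in2=0, in3=0:
t1 = XOR(in3, in1) = XOR(0, 1) = 1
t2 = XOR(t1, in2) = XOR(1, 0) = 1
t3 = AND(in0, t2) = AND(1, 1) = 1
t4 = AND(t2, t3) = AND(1, 1) = 1
So t4 = 1 as required.

in0=1, in1=1, in2=0, in3=0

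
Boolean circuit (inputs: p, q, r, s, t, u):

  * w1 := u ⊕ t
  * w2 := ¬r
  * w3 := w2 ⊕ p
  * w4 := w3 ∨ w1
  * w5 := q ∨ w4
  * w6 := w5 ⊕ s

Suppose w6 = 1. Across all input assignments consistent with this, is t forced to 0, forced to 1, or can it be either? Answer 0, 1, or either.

either

Both values of t occur among assignments with w6 = 1:
  t=0: p=0, q=0, r=0, s=0, t=0, u=0
  t=1: p=0, q=0, r=0, s=0, t=1, u=0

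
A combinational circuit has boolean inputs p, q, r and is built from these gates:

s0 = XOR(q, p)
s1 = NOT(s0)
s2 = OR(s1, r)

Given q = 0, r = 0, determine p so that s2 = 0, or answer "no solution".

p=1

s2 = OR(s1, r) must be 0, so both s1 = 0 and r = 0.
Check with q = 0, r = 0 and p=1:
s0 = XOR(q, p) = XOR(0, 1) = 1
s1 = NOT(s0) = NOT 1 = 0
s2 = OR(s1, r) = OR(0, 0) = 0
So s2 = 0.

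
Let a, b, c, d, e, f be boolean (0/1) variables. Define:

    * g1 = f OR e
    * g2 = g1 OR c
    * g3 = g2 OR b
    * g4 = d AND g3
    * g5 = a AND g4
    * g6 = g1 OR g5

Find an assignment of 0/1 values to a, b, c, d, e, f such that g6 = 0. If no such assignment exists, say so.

g6 = g1 OR g5 must be 0, so both g1 = 0 and g5 = 0.
Check with a=1, b=0, c=0, d=0, e=0, f=0:
g1 = f OR e = 0 OR 0 = 0
g2 = g1 OR c = 0 OR 0 = 0
g3 = g2 OR b = 0 OR 0 = 0
g4 = d AND g3 = 0 AND 0 = 0
g5 = a AND g4 = 1 AND 0 = 0
g6 = g1 OR g5 = 0 OR 0 = 0
So g6 = 0 as required.

a=1, b=0, c=0, d=0, e=0, f=0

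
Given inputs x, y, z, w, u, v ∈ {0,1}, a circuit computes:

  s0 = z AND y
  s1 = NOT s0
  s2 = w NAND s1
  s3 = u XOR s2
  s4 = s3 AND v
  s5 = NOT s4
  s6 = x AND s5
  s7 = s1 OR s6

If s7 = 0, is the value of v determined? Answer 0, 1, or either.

Both values of v occur among assignments with s7 = 0:
  v=0: x=0, y=1, z=1, w=0, u=0, v=0
  v=1: x=0, y=1, z=1, w=0, u=0, v=1

either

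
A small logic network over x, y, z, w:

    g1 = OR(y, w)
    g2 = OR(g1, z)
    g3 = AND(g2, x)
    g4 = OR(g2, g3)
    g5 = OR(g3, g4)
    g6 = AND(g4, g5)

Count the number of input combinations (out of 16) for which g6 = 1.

g6 = AND(g4, g5) must be 1, so both g4 = 1 and g5 = 1.
Enumerating the 16 input combinations, 14 give g6 = 1 and 2 give g6 = 0.

14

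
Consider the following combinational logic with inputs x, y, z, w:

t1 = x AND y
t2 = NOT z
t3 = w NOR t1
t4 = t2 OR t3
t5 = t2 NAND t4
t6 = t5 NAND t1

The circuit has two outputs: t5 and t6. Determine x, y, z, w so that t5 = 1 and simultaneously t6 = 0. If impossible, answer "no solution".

Check with x=1, y=1, z=1, w=1:
t1 = x AND y = 1 AND 1 = 1
t2 = NOT z = NOT 1 = 0
t3 = w NOR t1 = 1 NOR 1 = 0
t4 = t2 OR t3 = 0 OR 0 = 0
t5 = t2 NAND t4 = 0 NAND 0 = 1
t6 = t5 NAND t1 = 1 NAND 1 = 0
So t5 = 1 and t6 = 0.

x=1, y=1, z=1, w=1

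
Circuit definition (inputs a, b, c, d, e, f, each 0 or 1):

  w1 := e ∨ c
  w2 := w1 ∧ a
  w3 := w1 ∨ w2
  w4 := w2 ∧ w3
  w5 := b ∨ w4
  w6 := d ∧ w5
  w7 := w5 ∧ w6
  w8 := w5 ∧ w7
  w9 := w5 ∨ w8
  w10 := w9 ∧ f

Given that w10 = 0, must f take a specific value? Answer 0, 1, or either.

Both values of f occur among assignments with w10 = 0:
  f=0: a=0, b=0, c=0, d=0, e=0, f=0
  f=1: a=0, b=0, c=0, d=0, e=0, f=1

either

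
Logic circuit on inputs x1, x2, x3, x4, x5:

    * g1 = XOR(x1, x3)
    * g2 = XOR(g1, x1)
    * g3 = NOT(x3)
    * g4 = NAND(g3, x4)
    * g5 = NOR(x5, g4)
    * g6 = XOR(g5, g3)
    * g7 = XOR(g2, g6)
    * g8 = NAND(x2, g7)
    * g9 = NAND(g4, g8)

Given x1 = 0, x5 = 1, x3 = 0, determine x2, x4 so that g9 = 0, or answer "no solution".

x2=0, x4=0

g9 = NAND(g4, g8) must be 0, so both g4 = 1 and g8 = 1.
Check with x1 = 0, x5 = 1, x3 = 0 and x2=0, x4=0:
g1 = XOR(x1, x3) = XOR(0, 0) = 0
g2 = XOR(g1, x1) = XOR(0, 0) = 0
g3 = NOT(x3) = NOT 0 = 1
g4 = NAND(g3, x4) = NAND(1, 0) = 1
g5 = NOR(x5, g4) = NOR(1, 1) = 0
g6 = XOR(g5, g3) = XOR(0, 1) = 1
g7 = XOR(g2, g6) = XOR(0, 1) = 1
g8 = NAND(x2, g7) = NAND(0, 1) = 1
g9 = NAND(g4, g8) = NAND(1, 1) = 0
So g9 = 0.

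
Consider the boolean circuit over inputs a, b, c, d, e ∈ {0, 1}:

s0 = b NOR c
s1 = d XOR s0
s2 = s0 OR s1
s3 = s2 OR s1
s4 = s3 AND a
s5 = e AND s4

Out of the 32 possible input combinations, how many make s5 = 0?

27

s5 = e AND s4 must be 0, so at least one of e, s4 is 0.
Enumerating the 32 input combinations, 27 give s5 = 0 and 5 give s5 = 1.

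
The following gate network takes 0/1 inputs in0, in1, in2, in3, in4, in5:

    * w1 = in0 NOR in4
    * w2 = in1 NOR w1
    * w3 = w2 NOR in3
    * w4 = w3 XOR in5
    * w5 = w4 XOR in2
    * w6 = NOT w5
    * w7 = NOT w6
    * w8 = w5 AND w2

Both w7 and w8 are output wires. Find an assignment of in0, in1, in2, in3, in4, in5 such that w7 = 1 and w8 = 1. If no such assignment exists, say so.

in0=1, in1=0, in2=1, in3=0, in4=0, in5=0

Check with in0=1, in1=0, in2=1, in3=0, in4=0, in5=0:
w1 = in0 NOR in4 = 1 NOR 0 = 0
w2 = in1 NOR w1 = 0 NOR 0 = 1
w3 = w2 NOR in3 = 1 NOR 0 = 0
w4 = w3 XOR in5 = 0 XOR 0 = 0
w5 = w4 XOR in2 = 0 XOR 1 = 1
w6 = NOT w5 = NOT 1 = 0
w7 = NOT w6 = NOT 0 = 1
w8 = w5 AND w2 = 1 AND 1 = 1
So w7 = 1 and w8 = 1.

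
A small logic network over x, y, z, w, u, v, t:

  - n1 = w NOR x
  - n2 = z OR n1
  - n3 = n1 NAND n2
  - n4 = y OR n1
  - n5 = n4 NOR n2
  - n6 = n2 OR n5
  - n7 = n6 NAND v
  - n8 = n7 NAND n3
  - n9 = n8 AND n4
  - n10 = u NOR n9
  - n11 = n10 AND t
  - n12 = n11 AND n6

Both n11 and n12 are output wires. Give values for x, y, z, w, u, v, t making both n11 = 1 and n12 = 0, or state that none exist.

x=1, y=1, z=0, w=0, u=0, v=1, t=1

Check with x=1, y=1, z=0, w=0, u=0, v=1, t=1:
n1 = w NOR x = 0 NOR 1 = 0
n2 = z OR n1 = 0 OR 0 = 0
n3 = n1 NAND n2 = 0 NAND 0 = 1
n4 = y OR n1 = 1 OR 0 = 1
n5 = n4 NOR n2 = 1 NOR 0 = 0
n6 = n2 OR n5 = 0 OR 0 = 0
n7 = n6 NAND v = 0 NAND 1 = 1
n8 = n7 NAND n3 = 1 NAND 1 = 0
n9 = n8 AND n4 = 0 AND 1 = 0
n10 = u NOR n9 = 0 NOR 0 = 1
n11 = n10 AND t = 1 AND 1 = 1
n12 = n11 AND n6 = 1 AND 0 = 0
So n11 = 1 and n12 = 0.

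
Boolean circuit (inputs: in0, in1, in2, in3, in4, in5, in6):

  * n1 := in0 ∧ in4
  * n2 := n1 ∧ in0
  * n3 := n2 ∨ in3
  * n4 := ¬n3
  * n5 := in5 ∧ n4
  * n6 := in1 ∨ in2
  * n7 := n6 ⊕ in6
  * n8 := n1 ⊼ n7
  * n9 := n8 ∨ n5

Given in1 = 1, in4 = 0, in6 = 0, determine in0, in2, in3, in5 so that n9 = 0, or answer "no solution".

With in1 = 1, in4 = 0, in6 = 0 fixed, none of the 16 settings of in0, in2, in3, in5 give n9 = 0.
For example, with in0=0, in2=0, in3=1, in5=1:
n1 = in0 ∧ in4 = 0 ∧ 0 = 0
n2 = n1 ∧ in0 = 0 ∧ 0 = 0
n3 = n2 ∨ in3 = 0 ∨ 1 = 1
n4 = ¬n3 = ¬1 = 0
n5 = in5 ∧ n4 = 1 ∧ 0 = 0
n6 = in1 ∨ in2 = 1 ∨ 0 = 1
n7 = n6 ⊕ in6 = 1 ⊕ 0 = 1
n8 = n1 ⊼ n7 = 0 ⊼ 1 = 1
n9 = n8 ∨ n5 = 1 ∨ 0 = 1
giving n9 = 1 ≠ 0.

no solution exists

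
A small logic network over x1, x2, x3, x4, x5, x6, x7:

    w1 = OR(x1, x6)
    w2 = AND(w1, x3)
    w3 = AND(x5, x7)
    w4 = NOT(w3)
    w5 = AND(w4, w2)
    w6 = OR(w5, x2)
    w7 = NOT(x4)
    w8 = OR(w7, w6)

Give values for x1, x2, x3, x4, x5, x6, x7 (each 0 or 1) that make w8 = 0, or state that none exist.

w8 = OR(w7, w6) must be 0, so both w7 = 0 and w6 = 0.
w7 = NOT(x4) must be 0, so x4 = 1.
w6 = OR(w5, x2) must be 0, so both w5 = 0 and x2 = 0.
Check with x1=0 x2=0 x3=0 x4=1 x5=1 x6=1 x7=0:
w1 = OR(x1, x6) = OR(0, 1) = 1
w2 = AND(w1, x3) = AND(1, 0) = 0
w3 = AND(x5, x7) = AND(1, 0) = 0
w4 = NOT(w3) = NOT 0 = 1
w5 = AND(w4, w2) = AND(1, 0) = 0
w6 = OR(w5, x2) = OR(0, 0) = 0
w7 = NOT(x4) = NOT 1 = 0
w8 = OR(w7, w6) = OR(0, 0) = 0
So w8 = 0 as required.

x1=0 x2=0 x3=0 x4=1 x5=1 x6=1 x7=0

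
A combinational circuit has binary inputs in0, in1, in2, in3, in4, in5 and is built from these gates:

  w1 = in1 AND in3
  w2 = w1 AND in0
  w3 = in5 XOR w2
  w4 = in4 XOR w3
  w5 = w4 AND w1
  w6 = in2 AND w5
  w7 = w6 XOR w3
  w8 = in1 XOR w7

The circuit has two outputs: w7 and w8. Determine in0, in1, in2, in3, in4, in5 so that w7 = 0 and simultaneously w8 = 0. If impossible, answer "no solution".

in0=1 in1=0 in2=1 in3=1 in4=0 in5=0

Check with in0=1 in1=0 in2=1 in3=1 in4=0 in5=0:
w1 = in1 AND in3 = 0 AND 1 = 0
w2 = w1 AND in0 = 0 AND 1 = 0
w3 = in5 XOR w2 = 0 XOR 0 = 0
w4 = in4 XOR w3 = 0 XOR 0 = 0
w5 = w4 AND w1 = 0 AND 0 = 0
w6 = in2 AND w5 = 1 AND 0 = 0
w7 = w6 XOR w3 = 0 XOR 0 = 0
w8 = in1 XOR w7 = 0 XOR 0 = 0
So w7 = 0 and w8 = 0.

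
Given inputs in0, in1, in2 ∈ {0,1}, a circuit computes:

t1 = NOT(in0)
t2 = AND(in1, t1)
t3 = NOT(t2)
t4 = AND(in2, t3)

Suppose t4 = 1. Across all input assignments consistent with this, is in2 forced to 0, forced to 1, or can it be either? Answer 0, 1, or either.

t4 = AND(in2, t3) must be 1, so both in2 = 1 and t3 = 1.
t3 = NOT(t2) must be 1, so t2 = 0.
t2 = AND(in1, t1) must be 0, so at least one of in1, t1 is 0.
Every assignment with t4 = 1 has in2 = 1; there are 3 such assignment(s).
  in0=0, in1=0, in2=1
  in0=1, in1=0, in2=1
  in0=1, in1=1, in2=1

1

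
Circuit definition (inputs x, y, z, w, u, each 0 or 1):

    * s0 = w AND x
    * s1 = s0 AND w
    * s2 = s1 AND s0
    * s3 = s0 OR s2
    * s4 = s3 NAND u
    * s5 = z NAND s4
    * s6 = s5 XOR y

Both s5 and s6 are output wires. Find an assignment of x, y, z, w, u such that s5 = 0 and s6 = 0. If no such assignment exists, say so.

Check with x=0, y=0, z=1, w=1, u=1:
s0 = w AND x = 1 AND 0 = 0
s1 = s0 AND w = 0 AND 1 = 0
s2 = s1 AND s0 = 0 AND 0 = 0
s3 = s0 OR s2 = 0 OR 0 = 0
s4 = s3 NAND u = 0 NAND 1 = 1
s5 = z NAND s4 = 1 NAND 1 = 0
s6 = s5 XOR y = 0 XOR 0 = 0
So s5 = 0 and s6 = 0.

x=0, y=0, z=1, w=1, u=1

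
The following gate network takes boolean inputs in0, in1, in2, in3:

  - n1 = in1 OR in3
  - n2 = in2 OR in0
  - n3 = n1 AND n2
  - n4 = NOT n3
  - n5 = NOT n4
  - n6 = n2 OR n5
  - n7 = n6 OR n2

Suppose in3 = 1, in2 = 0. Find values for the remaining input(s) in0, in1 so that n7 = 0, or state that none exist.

in0=0, in1=0

Check with in3 = 1, in2 = 0 and in0=0, in1=0:
n1 = in1 OR in3 = 0 OR 1 = 1
n2 = in2 OR in0 = 0 OR 0 = 0
n3 = n1 AND n2 = 1 AND 0 = 0
n4 = NOT n3 = NOT 0 = 1
n5 = NOT n4 = NOT 1 = 0
n6 = n2 OR n5 = 0 OR 0 = 0
n7 = n6 OR n2 = 0 OR 0 = 0
So n7 = 0.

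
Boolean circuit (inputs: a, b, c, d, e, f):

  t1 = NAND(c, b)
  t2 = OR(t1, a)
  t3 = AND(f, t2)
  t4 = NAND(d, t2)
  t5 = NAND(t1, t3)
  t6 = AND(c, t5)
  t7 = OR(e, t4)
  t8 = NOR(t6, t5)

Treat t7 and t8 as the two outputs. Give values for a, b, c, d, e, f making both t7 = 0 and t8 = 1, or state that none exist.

Check with a=1, b=0, c=0, d=1, e=0, f=1:
t1 = NAND(c, b) = NAND(0, 0) = 1
t2 = OR(t1, a) = OR(1, 1) = 1
t3 = AND(f, t2) = AND(1, 1) = 1
t4 = NAND(d, t2) = NAND(1, 1) = 0
t5 = NAND(t1, t3) = NAND(1, 1) = 0
t6 = AND(c, t5) = AND(0, 0) = 0
t7 = OR(e, t4) = OR(0, 0) = 0
t8 = NOR(t6, t5) = NOR(0, 0) = 1
So t7 = 0 and t8 = 1.

a=1, b=0, c=0, d=1, e=0, f=1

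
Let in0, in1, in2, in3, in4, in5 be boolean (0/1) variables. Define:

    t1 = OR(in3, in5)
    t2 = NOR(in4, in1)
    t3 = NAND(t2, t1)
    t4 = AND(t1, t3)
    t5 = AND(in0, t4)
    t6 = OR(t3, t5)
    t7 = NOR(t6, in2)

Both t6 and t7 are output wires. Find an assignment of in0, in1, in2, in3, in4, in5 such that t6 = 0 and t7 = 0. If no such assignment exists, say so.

in0=1, in1=0, in2=1, in3=1, in4=0, in5=0

Check with in0=1, in1=0, in2=1, in3=1, in4=0, in5=0:
t1 = OR(in3, in5) = OR(1, 0) = 1
t2 = NOR(in4, in1) = NOR(0, 0) = 1
t3 = NAND(t2, t1) = NAND(1, 1) = 0
t4 = AND(t1, t3) = AND(1, 0) = 0
t5 = AND(in0, t4) = AND(1, 0) = 0
t6 = OR(t3, t5) = OR(0, 0) = 0
t7 = NOR(t6, in2) = NOR(0, 1) = 0
So t6 = 0 and t7 = 0.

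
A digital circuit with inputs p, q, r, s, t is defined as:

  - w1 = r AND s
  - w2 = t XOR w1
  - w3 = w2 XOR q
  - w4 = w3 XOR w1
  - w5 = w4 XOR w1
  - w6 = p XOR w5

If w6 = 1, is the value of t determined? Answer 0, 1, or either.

Both values of t occur among assignments with w6 = 1:
  t=0: p=0, q=0, r=1, s=1, t=0
  t=1: p=0, q=0, r=0, s=0, t=1

either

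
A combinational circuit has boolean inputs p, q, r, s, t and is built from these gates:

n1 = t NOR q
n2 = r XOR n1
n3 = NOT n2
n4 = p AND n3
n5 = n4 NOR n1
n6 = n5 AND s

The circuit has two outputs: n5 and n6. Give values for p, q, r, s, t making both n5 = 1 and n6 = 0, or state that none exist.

Check with p=0 q=1 r=0 s=0 t=0:
n1 = t NOR q = 0 NOR 1 = 0
n2 = r XOR n1 = 0 XOR 0 = 0
n3 = NOT n2 = NOT 0 = 1
n4 = p AND n3 = 0 AND 1 = 0
n5 = n4 NOR n1 = 0 NOR 0 = 1
n6 = n5 AND s = 1 AND 0 = 0
So n5 = 1 and n6 = 0.

p=0 q=1 r=0 s=0 t=0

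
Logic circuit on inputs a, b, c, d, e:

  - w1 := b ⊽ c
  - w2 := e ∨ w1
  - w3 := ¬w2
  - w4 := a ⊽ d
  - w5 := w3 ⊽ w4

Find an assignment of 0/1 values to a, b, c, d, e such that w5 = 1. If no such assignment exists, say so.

a=1, b=0, c=0, d=0, e=0

w5 = w3 ⊽ w4 must be 1, so both w3 = 0 and w4 = 0.
w3 = ¬w2 must be 0, so w2 = 1.
w4 = a ⊽ d must be 0, so at least one of a, d is 1.
Check with a=1, b=0, c=0, d=0, e=0:
w1 = b ⊽ c = 0 ⊽ 0 = 1
w2 = e ∨ w1 = 0 ∨ 1 = 1
w3 = ¬w2 = ¬1 = 0
w4 = a ⊽ d = 1 ⊽ 0 = 0
w5 = w3 ⊽ w4 = 0 ⊽ 0 = 1
So w5 = 1 as required.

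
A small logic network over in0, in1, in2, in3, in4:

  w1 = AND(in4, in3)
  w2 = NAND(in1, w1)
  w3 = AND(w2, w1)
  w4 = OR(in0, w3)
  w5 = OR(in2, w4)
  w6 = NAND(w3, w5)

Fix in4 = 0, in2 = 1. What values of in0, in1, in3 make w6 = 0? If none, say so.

no solution exists

With in4 = 0, in2 = 1 fixed, none of the 8 settings of in0, in1, in3 give w6 = 0.
For example, with in0=1, in1=0, in3=1:
w1 = AND(in4, in3) = AND(0, 1) = 0
w2 = NAND(in1, w1) = NAND(0, 0) = 1
w3 = AND(w2, w1) = AND(1, 0) = 0
w4 = OR(in0, w3) = OR(1, 0) = 1
w5 = OR(in2, w4) = OR(1, 1) = 1
w6 = NAND(w3, w5) = NAND(0, 1) = 1
giving w6 = 1 ≠ 0.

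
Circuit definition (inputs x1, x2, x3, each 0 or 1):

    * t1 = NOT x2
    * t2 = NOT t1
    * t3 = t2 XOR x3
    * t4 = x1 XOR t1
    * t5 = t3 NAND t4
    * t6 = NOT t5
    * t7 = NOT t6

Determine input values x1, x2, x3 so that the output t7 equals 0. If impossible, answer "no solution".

Check with x1=1, x2=1, x3=0:
t1 = NOT x2 = NOT 1 = 0
t2 = NOT t1 = NOT 0 = 1
t3 = t2 XOR x3 = 1 XOR 0 = 1
t4 = x1 XOR t1 = 1 XOR 0 = 1
t5 = t3 NAND t4 = 1 NAND 1 = 0
t6 = NOT t5 = NOT 0 = 1
t7 = NOT t6 = NOT 1 = 0
So t7 = 0 as required.

x1=1, x2=1, x3=0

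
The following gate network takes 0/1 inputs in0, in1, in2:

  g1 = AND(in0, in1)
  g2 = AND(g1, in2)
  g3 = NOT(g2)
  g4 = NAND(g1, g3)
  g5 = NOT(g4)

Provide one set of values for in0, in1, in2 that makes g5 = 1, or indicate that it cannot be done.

in0=1, in1=1, in2=0

g5 = NOT(g4) must be 1, so g4 = 0.
g4 = NAND(g1, g3) must be 0, so both g1 = 1 and g3 = 1.
Check with in0=1, in1=1, in2=0:
g1 = AND(in0, in1) = AND(1, 1) = 1
g2 = AND(g1, in2) = AND(1, 0) = 0
g3 = NOT(g2) = NOT 0 = 1
g4 = NAND(g1, g3) = NAND(1, 1) = 0
g5 = NOT(g4) = NOT 0 = 1
So g5 = 1 as required.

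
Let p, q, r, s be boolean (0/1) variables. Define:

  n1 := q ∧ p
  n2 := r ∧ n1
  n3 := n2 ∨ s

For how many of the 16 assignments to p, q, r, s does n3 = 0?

7

n3 = n2 ∨ s must be 0, so both n2 = 0 and s = 0.
n2 = r ∧ n1 must be 0, so at least one of r, n1 is 0.
Enumerating the 16 input combinations, 7 give n3 = 0 and 9 give n3 = 1.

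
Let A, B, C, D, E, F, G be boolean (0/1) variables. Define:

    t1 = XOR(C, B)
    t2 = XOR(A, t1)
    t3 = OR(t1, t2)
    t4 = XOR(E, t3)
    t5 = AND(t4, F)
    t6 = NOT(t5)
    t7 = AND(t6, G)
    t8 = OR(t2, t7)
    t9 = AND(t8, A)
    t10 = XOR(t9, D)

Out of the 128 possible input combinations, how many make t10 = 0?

t10 = XOR(t9, D) must be 0, so t9 and D are equal.
Enumerating the 128 input combinations, 64 give t10 = 0 and 64 give t10 = 1.

64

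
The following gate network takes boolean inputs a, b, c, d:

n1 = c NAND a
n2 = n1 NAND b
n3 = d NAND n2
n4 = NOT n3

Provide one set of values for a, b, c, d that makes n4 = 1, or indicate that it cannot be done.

a=1, b=0, c=0, d=1

Check with a=1, b=0, c=0, d=1:
n1 = c NAND a = 0 NAND 1 = 1
n2 = n1 NAND b = 1 NAND 0 = 1
n3 = d NAND n2 = 1 NAND 1 = 0
n4 = NOT n3 = NOT 0 = 1
So n4 = 1 as required.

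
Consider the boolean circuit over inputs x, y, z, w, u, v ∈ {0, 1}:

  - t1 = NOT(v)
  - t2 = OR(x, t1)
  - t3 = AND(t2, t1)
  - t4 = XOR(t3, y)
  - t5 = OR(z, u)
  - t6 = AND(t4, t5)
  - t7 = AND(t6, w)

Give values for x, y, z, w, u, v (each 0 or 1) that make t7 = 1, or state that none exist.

t7 = AND(t6, w) must be 1, so both t6 = 1 and w = 1.
t6 = AND(t4, t5) must be 1, so both t4 = 1 and t5 = 1.
t4 = XOR(t3, y) must be 1, so t3 and y differ.
Check with x=1, y=1, z=0, w=1, u=1, v=1:
t1 = NOT(v) = NOT 1 = 0
t2 = OR(x, t1) = OR(1, 0) = 1
t3 = AND(t2, t1) = AND(1, 0) = 0
t4 = XOR(t3, y) = XOR(0, 1) = 1
t5 = OR(z, u) = OR(0, 1) = 1
t6 = AND(t4, t5) = AND(1, 1) = 1
t7 = AND(t6, w) = AND(1, 1) = 1
So t7 = 1 as required.

x=1, y=1, z=0, w=1, u=1, v=1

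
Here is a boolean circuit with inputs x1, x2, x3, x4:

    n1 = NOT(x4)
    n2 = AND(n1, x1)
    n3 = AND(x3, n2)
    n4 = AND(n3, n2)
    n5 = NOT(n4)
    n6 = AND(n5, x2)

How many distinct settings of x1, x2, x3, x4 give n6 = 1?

n6 = AND(n5, x2) must be 1, so both n5 = 1 and x2 = 1.
n5 = NOT(n4) must be 1, so n4 = 0.
Enumerating the 16 input combinations, 7 give n6 = 1 and 9 give n6 = 0.

7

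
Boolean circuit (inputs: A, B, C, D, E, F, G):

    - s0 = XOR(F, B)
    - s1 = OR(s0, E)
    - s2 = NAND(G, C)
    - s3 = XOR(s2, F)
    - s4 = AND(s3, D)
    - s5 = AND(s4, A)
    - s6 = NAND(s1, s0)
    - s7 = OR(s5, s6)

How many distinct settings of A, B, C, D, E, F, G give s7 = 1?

s7 = OR(s5, s6) must be 1, so at least one of s5, s6 is 1.
Enumerating the 128 input combinations, 72 give s7 = 1 and 56 give s7 = 0.

72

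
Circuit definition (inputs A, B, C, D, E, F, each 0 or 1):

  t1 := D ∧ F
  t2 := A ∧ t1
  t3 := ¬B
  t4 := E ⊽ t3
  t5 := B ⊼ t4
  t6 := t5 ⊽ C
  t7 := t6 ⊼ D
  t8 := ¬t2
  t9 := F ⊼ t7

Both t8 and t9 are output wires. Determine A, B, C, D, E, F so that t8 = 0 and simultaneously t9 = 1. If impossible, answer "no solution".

Check with A=1 B=1 C=0 D=1 E=0 F=1:
t1 = D ∧ F = 1 ∧ 1 = 1
t2 = A ∧ t1 = 1 ∧ 1 = 1
t3 = ¬B = ¬1 = 0
t4 = E ⊽ t3 = 0 ⊽ 0 = 1
t5 = B ⊼ t4 = 1 ⊼ 1 = 0
t6 = t5 ⊽ C = 0 ⊽ 0 = 1
t7 = t6 ⊼ D = 1 ⊼ 1 = 0
t8 = ¬t2 = ¬1 = 0
t9 = F ⊼ t7 = 1 ⊼ 0 = 1
So t8 = 0 and t9 = 1.

A=1 B=1 C=0 D=1 E=0 F=1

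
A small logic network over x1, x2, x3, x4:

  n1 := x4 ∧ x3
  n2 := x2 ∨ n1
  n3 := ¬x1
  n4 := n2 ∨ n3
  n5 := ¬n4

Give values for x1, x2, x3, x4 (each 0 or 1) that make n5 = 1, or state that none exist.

x1=1, x2=0, x3=1, x4=0

n5 = ¬n4 must be 1, so n4 = 0.
n4 = n2 ∨ n3 must be 0, so both n2 = 0 and n3 = 0.
Check with x1=1, x2=0, x3=1, x4=0:
n1 = x4 ∧ x3 = 0 ∧ 1 = 0
n2 = x2 ∨ n1 = 0 ∨ 0 = 0
n3 = ¬x1 = ¬1 = 0
n4 = n2 ∨ n3 = 0 ∨ 0 = 0
n5 = ¬n4 = ¬0 = 1
So n5 = 1 as required.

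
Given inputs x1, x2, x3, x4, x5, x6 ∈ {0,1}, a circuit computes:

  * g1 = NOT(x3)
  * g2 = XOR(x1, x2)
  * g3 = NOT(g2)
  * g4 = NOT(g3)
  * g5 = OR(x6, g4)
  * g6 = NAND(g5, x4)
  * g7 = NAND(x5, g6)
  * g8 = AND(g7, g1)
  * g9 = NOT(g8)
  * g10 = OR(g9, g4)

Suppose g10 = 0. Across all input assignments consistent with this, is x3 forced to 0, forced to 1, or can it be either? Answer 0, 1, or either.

g10 = OR(g9, g4) must be 0, so both g9 = 0 and g4 = 0.
g9 = NOT(g8) must be 0, so g8 = 1.
g4 = NOT(g3) must be 0, so g3 = 1.
Every assignment with g10 = 0 has x3 = 0; there are 10 such assignment(s).

0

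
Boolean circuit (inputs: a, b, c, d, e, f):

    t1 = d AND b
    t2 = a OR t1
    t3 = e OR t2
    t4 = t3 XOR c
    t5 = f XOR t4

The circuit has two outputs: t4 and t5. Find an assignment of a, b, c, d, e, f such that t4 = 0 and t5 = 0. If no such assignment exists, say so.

Check with a=1, b=1, c=1, d=0, e=1, f=0:
t1 = d AND b = 0 AND 1 = 0
t2 = a OR t1 = 1 OR 0 = 1
t3 = e OR t2 = 1 OR 1 = 1
t4 = t3 XOR c = 1 XOR 1 = 0
t5 = f XOR t4 = 0 XOR 0 = 0
So t4 = 0 and t5 = 0.

a=1, b=1, c=1, d=0, e=1, f=0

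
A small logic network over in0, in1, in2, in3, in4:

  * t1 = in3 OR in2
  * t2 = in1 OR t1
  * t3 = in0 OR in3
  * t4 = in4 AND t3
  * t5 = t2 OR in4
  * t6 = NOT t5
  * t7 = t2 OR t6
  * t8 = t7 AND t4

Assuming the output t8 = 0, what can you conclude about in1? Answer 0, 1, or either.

either

Both values of in1 occur among assignments with t8 = 0:
  in1=0: in0=0, in1=0, in2=0, in3=0, in4=0
  in1=1: in0=0, in1=1, in2=0, in3=0, in4=0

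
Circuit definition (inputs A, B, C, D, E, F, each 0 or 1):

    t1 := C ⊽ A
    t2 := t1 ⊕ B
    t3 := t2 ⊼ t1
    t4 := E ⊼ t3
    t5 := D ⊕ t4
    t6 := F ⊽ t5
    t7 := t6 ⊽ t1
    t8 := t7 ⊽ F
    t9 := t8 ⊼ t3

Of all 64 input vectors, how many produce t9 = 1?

48

t9 = t8 ⊼ t3 must be 1, so at least one of t8, t3 is 0.
Enumerating the 64 input combinations, 48 give t9 = 1 and 16 give t9 = 0.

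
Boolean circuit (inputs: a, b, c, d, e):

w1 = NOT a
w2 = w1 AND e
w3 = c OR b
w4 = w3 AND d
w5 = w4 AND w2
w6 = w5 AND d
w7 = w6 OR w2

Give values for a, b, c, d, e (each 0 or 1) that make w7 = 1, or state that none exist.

w7 = w6 OR w2 must be 1, so at least one of w6, w2 is 1.
Check with a=0, b=0, c=0, d=0, e=1:
w1 = NOT a = NOT 0 = 1
w2 = w1 AND e = 1 AND 1 = 1
w3 = c OR b = 0 OR 0 = 0
w4 = w3 AND d = 0 AND 0 = 0
w5 = w4 AND w2 = 0 AND 1 = 0
w6 = w5 AND d = 0 AND 0 = 0
w7 = w6 OR w2 = 0 OR 1 = 1
So w7 = 1 as required.

a=0, b=0, c=0, d=0, e=1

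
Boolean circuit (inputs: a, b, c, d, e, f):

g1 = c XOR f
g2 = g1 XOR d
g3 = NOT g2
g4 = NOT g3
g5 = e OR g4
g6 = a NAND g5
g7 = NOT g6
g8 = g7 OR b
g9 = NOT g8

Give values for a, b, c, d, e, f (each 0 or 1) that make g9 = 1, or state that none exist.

a=1 b=0 c=1 d=1 e=0 f=0

g9 = NOT g8 must be 1, so g8 = 0.
g8 = g7 OR b must be 0, so both g7 = 0 and b = 0.
Check with a=1 b=0 c=1 d=1 e=0 f=0:
g1 = c XOR f = 1 XOR 0 = 1
g2 = g1 XOR d = 1 XOR 1 = 0
g3 = NOT g2 = NOT 0 = 1
g4 = NOT g3 = NOT 1 = 0
g5 = e OR g4 = 0 OR 0 = 0
g6 = a NAND g5 = 1 NAND 0 = 1
g7 = NOT g6 = NOT 1 = 0
g8 = g7 OR b = 0 OR 0 = 0
g9 = NOT g8 = NOT 0 = 1
So g9 = 1 as required.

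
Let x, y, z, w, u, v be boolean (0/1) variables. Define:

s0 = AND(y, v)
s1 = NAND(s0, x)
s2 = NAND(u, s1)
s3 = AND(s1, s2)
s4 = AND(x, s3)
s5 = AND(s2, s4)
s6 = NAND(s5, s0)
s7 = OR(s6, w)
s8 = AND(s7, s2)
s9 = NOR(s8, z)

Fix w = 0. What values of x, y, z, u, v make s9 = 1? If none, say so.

s9 = NOR(s8, z) must be 1, so both s8 = 0 and z = 0.
Check with w = 0 and x=1, y=0, z=0, u=1, v=0:
s0 = AND(y, v) = AND(0, 0) = 0
s1 = NAND(s0, x) = NAND(0, 1) = 1
s2 = NAND(u, s1) = NAND(1, 1) = 0
s3 = AND(s1, s2) = AND(1, 0) = 0
s4 = AND(x, s3) = AND(1, 0) = 0
s5 = AND(s2, s4) = AND(0, 0) = 0
s6 = NAND(s5, s0) = NAND(0, 0) = 1
s7 = OR(s6, w) = OR(1, 0) = 1
s8 = AND(s7, s2) = AND(1, 0) = 0
s9 = NOR(s8, z) = NOR(0, 0) = 1
So s9 = 1.

x=1, y=0, z=0, u=1, v=0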